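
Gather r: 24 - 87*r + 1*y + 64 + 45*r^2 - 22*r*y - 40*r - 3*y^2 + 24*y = 45*r^2 + r*(-22*y - 127) - 3*y^2 + 25*y + 88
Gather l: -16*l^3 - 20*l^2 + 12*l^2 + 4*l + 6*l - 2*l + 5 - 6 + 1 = -16*l^3 - 8*l^2 + 8*l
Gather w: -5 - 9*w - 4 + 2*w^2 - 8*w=2*w^2 - 17*w - 9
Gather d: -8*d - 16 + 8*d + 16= 0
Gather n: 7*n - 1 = 7*n - 1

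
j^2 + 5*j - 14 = (j - 2)*(j + 7)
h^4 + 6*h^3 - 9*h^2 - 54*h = h*(h - 3)*(h + 3)*(h + 6)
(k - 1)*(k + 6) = k^2 + 5*k - 6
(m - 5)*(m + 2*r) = m^2 + 2*m*r - 5*m - 10*r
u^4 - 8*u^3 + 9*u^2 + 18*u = u*(u - 6)*(u - 3)*(u + 1)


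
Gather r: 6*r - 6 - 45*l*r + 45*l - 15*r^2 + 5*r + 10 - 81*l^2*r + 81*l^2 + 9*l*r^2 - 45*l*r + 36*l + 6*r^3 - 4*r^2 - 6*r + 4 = 81*l^2 + 81*l + 6*r^3 + r^2*(9*l - 19) + r*(-81*l^2 - 90*l + 5) + 8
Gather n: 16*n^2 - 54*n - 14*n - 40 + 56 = 16*n^2 - 68*n + 16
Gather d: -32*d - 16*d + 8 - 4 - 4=-48*d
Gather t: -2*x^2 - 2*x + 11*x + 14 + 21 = -2*x^2 + 9*x + 35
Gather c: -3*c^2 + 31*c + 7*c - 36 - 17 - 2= -3*c^2 + 38*c - 55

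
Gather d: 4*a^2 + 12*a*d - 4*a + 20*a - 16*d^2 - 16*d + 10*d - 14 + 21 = 4*a^2 + 16*a - 16*d^2 + d*(12*a - 6) + 7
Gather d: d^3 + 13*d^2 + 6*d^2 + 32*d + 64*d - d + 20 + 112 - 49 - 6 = d^3 + 19*d^2 + 95*d + 77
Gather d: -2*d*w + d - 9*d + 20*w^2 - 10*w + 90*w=d*(-2*w - 8) + 20*w^2 + 80*w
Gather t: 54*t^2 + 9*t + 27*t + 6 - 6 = 54*t^2 + 36*t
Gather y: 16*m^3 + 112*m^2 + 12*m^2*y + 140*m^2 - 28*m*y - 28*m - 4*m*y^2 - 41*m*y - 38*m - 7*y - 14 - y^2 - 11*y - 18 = 16*m^3 + 252*m^2 - 66*m + y^2*(-4*m - 1) + y*(12*m^2 - 69*m - 18) - 32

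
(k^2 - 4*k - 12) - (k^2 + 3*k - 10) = -7*k - 2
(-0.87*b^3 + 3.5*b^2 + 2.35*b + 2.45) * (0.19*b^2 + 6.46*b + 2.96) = -0.1653*b^5 - 4.9552*b^4 + 20.4813*b^3 + 26.0065*b^2 + 22.783*b + 7.252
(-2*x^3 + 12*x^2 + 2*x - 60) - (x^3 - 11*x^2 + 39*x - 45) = -3*x^3 + 23*x^2 - 37*x - 15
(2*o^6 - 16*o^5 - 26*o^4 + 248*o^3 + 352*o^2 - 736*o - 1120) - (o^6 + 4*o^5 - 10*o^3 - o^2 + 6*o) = o^6 - 20*o^5 - 26*o^4 + 258*o^3 + 353*o^2 - 742*o - 1120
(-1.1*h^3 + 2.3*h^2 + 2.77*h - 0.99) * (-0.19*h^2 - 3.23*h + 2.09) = 0.209*h^5 + 3.116*h^4 - 10.2543*h^3 - 3.952*h^2 + 8.987*h - 2.0691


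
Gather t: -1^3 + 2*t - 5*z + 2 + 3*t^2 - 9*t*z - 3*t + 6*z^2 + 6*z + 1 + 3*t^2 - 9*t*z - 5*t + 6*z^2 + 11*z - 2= 6*t^2 + t*(-18*z - 6) + 12*z^2 + 12*z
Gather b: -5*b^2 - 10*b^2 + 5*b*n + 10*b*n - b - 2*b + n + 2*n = -15*b^2 + b*(15*n - 3) + 3*n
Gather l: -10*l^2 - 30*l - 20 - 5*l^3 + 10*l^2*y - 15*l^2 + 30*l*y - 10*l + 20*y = -5*l^3 + l^2*(10*y - 25) + l*(30*y - 40) + 20*y - 20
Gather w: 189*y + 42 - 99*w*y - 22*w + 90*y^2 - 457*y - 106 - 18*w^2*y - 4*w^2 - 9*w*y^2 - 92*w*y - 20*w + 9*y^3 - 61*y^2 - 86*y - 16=w^2*(-18*y - 4) + w*(-9*y^2 - 191*y - 42) + 9*y^3 + 29*y^2 - 354*y - 80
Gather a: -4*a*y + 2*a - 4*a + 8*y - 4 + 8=a*(-4*y - 2) + 8*y + 4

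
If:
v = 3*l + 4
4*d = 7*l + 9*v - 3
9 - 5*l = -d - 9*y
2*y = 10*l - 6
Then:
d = 966/97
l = 39/194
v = 893/194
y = -387/194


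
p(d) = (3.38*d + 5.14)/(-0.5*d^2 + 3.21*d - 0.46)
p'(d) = (1.0*d - 3.21)*(3.38*d + 5.14)/(-0.5*d^2 + 3.21*d - 0.46)^2 + 3.38/(-0.5*d^2 + 3.21*d - 0.46) = (1.69*d^2 + 5.14*d - 18.0542)/(0.25*d^4 - 3.21*d^3 + 10.7641*d^2 - 2.9532*d + 0.2116)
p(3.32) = 3.49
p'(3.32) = 0.80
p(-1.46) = -0.03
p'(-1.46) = -0.57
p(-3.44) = 0.37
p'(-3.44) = -0.05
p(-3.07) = 0.35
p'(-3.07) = -0.08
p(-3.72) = 0.38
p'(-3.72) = -0.04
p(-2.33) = 0.26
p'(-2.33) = -0.18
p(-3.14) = 0.35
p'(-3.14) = -0.07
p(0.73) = 4.71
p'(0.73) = -5.13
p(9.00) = -2.95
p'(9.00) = 1.13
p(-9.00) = 0.36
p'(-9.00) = 0.01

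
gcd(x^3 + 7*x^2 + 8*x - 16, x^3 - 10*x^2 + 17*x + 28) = 1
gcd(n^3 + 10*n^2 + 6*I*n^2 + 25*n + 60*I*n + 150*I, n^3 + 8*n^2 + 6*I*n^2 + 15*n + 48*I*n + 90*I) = n^2 + n*(5 + 6*I) + 30*I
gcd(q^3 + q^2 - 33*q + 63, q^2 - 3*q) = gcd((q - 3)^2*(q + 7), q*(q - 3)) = q - 3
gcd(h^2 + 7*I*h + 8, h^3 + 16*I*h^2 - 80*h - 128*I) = h + 8*I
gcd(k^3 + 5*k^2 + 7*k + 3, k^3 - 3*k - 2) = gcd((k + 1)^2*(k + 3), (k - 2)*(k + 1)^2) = k^2 + 2*k + 1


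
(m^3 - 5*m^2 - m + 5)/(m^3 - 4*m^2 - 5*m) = (m - 1)/m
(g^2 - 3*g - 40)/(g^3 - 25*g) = (g - 8)/(g*(g - 5))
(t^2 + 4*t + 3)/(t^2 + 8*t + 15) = (t + 1)/(t + 5)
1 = 1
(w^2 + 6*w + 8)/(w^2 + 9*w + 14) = (w + 4)/(w + 7)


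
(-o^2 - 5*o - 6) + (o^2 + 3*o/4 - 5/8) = -17*o/4 - 53/8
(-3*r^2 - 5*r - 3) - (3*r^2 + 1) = -6*r^2 - 5*r - 4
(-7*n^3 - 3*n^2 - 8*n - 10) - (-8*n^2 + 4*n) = -7*n^3 + 5*n^2 - 12*n - 10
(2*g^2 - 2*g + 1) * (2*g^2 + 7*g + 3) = 4*g^4 + 10*g^3 - 6*g^2 + g + 3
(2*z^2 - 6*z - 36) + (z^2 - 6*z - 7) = 3*z^2 - 12*z - 43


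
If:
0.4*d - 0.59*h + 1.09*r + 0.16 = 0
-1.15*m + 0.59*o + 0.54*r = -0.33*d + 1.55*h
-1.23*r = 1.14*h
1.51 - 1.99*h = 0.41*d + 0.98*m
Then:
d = -4.31644736842105*r - 0.4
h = -1.07894736842105*r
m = 3.99678437164339*r + 1.70816326530612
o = 6.4548495557902*r + 3.55319958491871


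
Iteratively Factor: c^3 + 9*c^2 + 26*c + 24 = (c + 3)*(c^2 + 6*c + 8) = (c + 3)*(c + 4)*(c + 2)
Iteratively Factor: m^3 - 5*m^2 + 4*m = (m - 1)*(m^2 - 4*m) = (m - 4)*(m - 1)*(m)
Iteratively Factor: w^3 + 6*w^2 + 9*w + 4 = (w + 1)*(w^2 + 5*w + 4) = (w + 1)*(w + 4)*(w + 1)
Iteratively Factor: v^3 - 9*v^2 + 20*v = (v - 4)*(v^2 - 5*v) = (v - 5)*(v - 4)*(v)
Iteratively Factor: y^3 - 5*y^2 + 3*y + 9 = (y - 3)*(y^2 - 2*y - 3) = (y - 3)^2*(y + 1)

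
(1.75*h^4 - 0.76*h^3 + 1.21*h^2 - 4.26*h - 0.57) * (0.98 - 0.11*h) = -0.1925*h^5 + 1.7986*h^4 - 0.8779*h^3 + 1.6544*h^2 - 4.1121*h - 0.5586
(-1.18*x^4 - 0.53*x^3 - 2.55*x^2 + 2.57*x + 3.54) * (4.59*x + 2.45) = -5.4162*x^5 - 5.3237*x^4 - 13.003*x^3 + 5.5488*x^2 + 22.5451*x + 8.673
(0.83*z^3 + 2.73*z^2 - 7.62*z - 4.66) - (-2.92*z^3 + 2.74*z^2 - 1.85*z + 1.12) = 3.75*z^3 - 0.0100000000000002*z^2 - 5.77*z - 5.78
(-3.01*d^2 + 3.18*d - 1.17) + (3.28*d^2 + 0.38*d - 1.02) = 0.27*d^2 + 3.56*d - 2.19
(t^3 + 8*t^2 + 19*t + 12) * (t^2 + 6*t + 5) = t^5 + 14*t^4 + 72*t^3 + 166*t^2 + 167*t + 60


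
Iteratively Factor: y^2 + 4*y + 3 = (y + 3)*(y + 1)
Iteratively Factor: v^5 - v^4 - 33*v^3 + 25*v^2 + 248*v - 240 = (v - 1)*(v^4 - 33*v^2 - 8*v + 240) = (v - 3)*(v - 1)*(v^3 + 3*v^2 - 24*v - 80) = (v - 5)*(v - 3)*(v - 1)*(v^2 + 8*v + 16) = (v - 5)*(v - 3)*(v - 1)*(v + 4)*(v + 4)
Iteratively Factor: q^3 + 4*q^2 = (q + 4)*(q^2) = q*(q + 4)*(q)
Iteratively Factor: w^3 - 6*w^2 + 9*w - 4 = (w - 1)*(w^2 - 5*w + 4) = (w - 4)*(w - 1)*(w - 1)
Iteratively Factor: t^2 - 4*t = (t)*(t - 4)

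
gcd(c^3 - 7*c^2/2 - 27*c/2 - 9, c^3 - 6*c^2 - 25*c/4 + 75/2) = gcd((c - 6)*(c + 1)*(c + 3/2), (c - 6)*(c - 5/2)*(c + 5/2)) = c - 6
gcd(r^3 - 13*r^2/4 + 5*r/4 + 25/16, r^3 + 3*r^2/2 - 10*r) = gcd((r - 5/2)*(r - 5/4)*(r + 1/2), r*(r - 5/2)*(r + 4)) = r - 5/2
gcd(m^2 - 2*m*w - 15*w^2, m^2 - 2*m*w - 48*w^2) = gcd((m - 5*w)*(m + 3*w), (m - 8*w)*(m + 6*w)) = 1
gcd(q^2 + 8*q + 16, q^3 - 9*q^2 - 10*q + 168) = q + 4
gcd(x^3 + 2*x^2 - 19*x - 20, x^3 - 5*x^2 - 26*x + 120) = x^2 + x - 20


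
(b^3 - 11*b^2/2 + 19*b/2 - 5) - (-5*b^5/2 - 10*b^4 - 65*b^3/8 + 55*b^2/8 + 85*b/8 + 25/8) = 5*b^5/2 + 10*b^4 + 73*b^3/8 - 99*b^2/8 - 9*b/8 - 65/8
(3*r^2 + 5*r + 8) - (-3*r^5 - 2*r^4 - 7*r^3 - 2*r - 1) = 3*r^5 + 2*r^4 + 7*r^3 + 3*r^2 + 7*r + 9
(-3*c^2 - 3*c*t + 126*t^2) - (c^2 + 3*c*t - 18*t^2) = -4*c^2 - 6*c*t + 144*t^2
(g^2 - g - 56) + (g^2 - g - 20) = 2*g^2 - 2*g - 76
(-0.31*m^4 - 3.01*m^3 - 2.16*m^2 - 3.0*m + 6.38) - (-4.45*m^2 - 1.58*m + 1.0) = -0.31*m^4 - 3.01*m^3 + 2.29*m^2 - 1.42*m + 5.38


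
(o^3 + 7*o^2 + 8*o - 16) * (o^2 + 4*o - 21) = o^5 + 11*o^4 + 15*o^3 - 131*o^2 - 232*o + 336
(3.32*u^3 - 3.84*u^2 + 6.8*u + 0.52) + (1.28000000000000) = 3.32*u^3 - 3.84*u^2 + 6.8*u + 1.8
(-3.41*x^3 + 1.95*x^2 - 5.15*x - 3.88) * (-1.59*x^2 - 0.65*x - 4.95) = 5.4219*x^5 - 0.884*x^4 + 23.8005*x^3 - 0.1358*x^2 + 28.0145*x + 19.206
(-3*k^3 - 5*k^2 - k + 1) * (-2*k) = 6*k^4 + 10*k^3 + 2*k^2 - 2*k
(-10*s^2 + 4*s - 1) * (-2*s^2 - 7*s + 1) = 20*s^4 + 62*s^3 - 36*s^2 + 11*s - 1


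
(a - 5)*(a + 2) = a^2 - 3*a - 10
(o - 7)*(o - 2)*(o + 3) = o^3 - 6*o^2 - 13*o + 42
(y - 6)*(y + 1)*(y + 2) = y^3 - 3*y^2 - 16*y - 12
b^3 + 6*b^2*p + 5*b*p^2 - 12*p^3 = (b - p)*(b + 3*p)*(b + 4*p)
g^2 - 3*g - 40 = (g - 8)*(g + 5)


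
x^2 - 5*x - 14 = (x - 7)*(x + 2)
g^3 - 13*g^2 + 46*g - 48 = (g - 8)*(g - 3)*(g - 2)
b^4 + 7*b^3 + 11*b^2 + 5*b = b*(b + 1)^2*(b + 5)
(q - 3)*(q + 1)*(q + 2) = q^3 - 7*q - 6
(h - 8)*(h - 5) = h^2 - 13*h + 40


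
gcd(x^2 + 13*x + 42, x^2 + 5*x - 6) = x + 6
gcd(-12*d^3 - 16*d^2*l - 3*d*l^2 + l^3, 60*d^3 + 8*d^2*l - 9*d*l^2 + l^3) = 12*d^2 + 4*d*l - l^2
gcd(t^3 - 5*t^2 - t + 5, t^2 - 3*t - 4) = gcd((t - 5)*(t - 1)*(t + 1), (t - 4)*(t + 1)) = t + 1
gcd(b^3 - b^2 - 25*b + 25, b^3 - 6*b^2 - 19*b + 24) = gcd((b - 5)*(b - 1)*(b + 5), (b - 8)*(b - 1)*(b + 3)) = b - 1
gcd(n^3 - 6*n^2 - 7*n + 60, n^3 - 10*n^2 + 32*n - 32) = n - 4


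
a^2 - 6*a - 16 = (a - 8)*(a + 2)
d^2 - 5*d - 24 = (d - 8)*(d + 3)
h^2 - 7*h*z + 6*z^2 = (h - 6*z)*(h - z)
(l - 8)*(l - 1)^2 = l^3 - 10*l^2 + 17*l - 8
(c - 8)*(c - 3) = c^2 - 11*c + 24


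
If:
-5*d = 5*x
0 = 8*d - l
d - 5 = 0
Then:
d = 5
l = 40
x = -5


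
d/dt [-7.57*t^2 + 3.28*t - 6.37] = 3.28 - 15.14*t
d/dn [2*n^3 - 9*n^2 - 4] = 6*n*(n - 3)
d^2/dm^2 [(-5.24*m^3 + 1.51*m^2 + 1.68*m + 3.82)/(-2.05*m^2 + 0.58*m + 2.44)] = (2.8421709430404e-14*m^4 + 38.2352520000001*m^3 - 97.145532*m^2 + 164.012904*m - 54.010176)/(8.615125*m^6 - 7.31235*m^5 - 28.69344*m^4 + 17.211848*m^3 + 34.152192*m^2 - 10.359264*m - 14.526784)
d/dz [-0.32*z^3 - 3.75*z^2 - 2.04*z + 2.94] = -0.96*z^2 - 7.5*z - 2.04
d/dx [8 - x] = -1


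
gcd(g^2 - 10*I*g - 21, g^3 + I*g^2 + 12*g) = g - 3*I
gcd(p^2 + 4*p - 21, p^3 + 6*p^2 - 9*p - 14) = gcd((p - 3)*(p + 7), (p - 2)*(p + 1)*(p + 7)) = p + 7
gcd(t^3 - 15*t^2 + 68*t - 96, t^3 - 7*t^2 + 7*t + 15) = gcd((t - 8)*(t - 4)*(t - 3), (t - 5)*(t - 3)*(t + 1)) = t - 3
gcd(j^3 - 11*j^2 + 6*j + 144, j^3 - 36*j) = j - 6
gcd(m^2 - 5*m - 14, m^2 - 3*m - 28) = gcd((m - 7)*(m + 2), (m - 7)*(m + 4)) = m - 7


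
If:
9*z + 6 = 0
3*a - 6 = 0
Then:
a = 2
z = -2/3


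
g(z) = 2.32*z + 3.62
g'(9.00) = 2.32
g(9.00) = 24.50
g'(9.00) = 2.32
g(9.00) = 24.50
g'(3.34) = 2.32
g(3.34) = 11.37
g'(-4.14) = 2.32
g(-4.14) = -5.98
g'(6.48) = 2.32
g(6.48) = 18.65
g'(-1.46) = 2.32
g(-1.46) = 0.23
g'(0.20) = 2.32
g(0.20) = 4.08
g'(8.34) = 2.32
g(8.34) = 22.97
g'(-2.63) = 2.32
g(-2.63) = -2.48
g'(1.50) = 2.32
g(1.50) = 7.10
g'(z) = 2.32000000000000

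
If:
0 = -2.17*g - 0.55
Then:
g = -0.25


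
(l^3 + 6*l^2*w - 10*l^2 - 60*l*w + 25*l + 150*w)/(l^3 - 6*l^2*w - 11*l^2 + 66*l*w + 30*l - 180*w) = (-l^2 - 6*l*w + 5*l + 30*w)/(-l^2 + 6*l*w + 6*l - 36*w)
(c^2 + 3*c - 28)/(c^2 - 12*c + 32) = (c + 7)/(c - 8)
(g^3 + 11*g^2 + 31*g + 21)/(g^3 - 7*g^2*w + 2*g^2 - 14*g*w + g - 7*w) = (-g^2 - 10*g - 21)/(-g^2 + 7*g*w - g + 7*w)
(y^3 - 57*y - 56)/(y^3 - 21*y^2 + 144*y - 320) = (y^2 + 8*y + 7)/(y^2 - 13*y + 40)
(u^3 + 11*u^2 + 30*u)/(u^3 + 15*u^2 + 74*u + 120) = u/(u + 4)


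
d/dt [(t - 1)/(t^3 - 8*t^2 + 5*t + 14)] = (t^3 - 8*t^2 + 5*t - (t - 1)*(3*t^2 - 16*t + 5) + 14)/(t^3 - 8*t^2 + 5*t + 14)^2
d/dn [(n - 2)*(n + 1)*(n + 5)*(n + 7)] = 4*n^3 + 33*n^2 + 42*n - 59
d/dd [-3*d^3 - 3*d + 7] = -9*d^2 - 3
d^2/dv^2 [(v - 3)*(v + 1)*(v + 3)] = 6*v + 2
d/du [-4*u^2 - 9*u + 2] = -8*u - 9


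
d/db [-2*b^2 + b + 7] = 1 - 4*b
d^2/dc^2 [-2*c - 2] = 0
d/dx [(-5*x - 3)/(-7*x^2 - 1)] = (-35*x^2 - 42*x + 5)/(49*x^4 + 14*x^2 + 1)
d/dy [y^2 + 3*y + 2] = 2*y + 3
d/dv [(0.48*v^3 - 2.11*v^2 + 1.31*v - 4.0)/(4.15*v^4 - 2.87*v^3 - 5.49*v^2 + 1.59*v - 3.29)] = (-1.992*v^6 + 17.513*v^5 - 25.0004*v^4 + 75.4458*v^3 - 35.3406*v^2 - 30.0362*v + 2.0501)/(17.2225*v^8 - 23.821*v^7 - 37.3301*v^6 + 44.7096*v^5 - 6.2935*v^4 + 1.4264*v^3 + 38.6523*v^2 - 10.4622*v + 10.8241)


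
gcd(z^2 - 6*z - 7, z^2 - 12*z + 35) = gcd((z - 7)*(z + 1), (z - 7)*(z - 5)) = z - 7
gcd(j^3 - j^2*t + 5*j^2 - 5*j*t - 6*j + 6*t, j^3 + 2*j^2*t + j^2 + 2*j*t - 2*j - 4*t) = j - 1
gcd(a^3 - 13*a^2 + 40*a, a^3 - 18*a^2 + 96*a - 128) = a - 8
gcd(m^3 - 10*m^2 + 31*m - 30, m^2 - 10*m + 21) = m - 3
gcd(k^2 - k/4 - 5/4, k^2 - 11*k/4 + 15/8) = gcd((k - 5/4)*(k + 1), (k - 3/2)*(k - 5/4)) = k - 5/4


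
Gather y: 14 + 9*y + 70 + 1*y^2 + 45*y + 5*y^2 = 6*y^2 + 54*y + 84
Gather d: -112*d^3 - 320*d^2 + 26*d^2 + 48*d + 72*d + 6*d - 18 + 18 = -112*d^3 - 294*d^2 + 126*d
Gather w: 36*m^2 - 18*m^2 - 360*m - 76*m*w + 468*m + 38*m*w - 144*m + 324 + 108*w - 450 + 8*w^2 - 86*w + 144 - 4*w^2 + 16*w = 18*m^2 - 36*m + 4*w^2 + w*(38 - 38*m) + 18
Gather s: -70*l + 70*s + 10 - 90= -70*l + 70*s - 80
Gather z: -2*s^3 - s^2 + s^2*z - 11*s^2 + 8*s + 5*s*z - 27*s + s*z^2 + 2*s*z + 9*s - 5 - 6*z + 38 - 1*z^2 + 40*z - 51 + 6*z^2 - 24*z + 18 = -2*s^3 - 12*s^2 - 10*s + z^2*(s + 5) + z*(s^2 + 7*s + 10)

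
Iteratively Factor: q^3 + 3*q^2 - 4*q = (q)*(q^2 + 3*q - 4) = q*(q + 4)*(q - 1)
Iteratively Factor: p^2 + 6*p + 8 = (p + 2)*(p + 4)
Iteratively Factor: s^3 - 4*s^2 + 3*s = (s - 1)*(s^2 - 3*s) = s*(s - 1)*(s - 3)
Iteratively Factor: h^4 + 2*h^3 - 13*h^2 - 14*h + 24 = (h + 2)*(h^3 - 13*h + 12) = (h - 1)*(h + 2)*(h^2 + h - 12) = (h - 1)*(h + 2)*(h + 4)*(h - 3)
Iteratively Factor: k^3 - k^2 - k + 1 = (k - 1)*(k^2 - 1) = (k - 1)^2*(k + 1)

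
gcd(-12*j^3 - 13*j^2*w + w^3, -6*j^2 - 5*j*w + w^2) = j + w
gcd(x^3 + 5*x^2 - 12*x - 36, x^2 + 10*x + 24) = x + 6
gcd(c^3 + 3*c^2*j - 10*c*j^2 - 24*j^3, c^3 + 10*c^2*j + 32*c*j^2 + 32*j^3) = c^2 + 6*c*j + 8*j^2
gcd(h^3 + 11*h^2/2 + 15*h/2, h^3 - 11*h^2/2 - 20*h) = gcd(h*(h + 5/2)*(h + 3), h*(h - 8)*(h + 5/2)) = h^2 + 5*h/2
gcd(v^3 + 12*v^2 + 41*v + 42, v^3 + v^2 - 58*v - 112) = v^2 + 9*v + 14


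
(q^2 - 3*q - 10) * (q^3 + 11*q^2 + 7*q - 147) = q^5 + 8*q^4 - 36*q^3 - 278*q^2 + 371*q + 1470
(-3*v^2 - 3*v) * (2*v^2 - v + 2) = -6*v^4 - 3*v^3 - 3*v^2 - 6*v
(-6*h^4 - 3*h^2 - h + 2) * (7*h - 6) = -42*h^5 + 36*h^4 - 21*h^3 + 11*h^2 + 20*h - 12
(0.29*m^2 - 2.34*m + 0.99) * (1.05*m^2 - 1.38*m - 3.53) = 0.3045*m^4 - 2.8572*m^3 + 3.245*m^2 + 6.894*m - 3.4947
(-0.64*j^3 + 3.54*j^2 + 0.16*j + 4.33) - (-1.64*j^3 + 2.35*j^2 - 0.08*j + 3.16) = 1.0*j^3 + 1.19*j^2 + 0.24*j + 1.17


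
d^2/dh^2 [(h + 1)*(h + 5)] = 2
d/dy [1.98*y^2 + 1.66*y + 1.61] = 3.96*y + 1.66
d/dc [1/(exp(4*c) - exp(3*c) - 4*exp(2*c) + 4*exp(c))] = (-4*exp(3*c) + 3*exp(2*c) + 8*exp(c) - 4)*exp(-c)/(exp(3*c) - exp(2*c) - 4*exp(c) + 4)^2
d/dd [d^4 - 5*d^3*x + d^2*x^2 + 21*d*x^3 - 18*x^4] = 4*d^3 - 15*d^2*x + 2*d*x^2 + 21*x^3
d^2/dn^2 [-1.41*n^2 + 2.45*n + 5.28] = -2.82000000000000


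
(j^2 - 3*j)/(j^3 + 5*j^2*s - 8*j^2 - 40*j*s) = (j - 3)/(j^2 + 5*j*s - 8*j - 40*s)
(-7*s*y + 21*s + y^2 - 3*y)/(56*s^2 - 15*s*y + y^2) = (y - 3)/(-8*s + y)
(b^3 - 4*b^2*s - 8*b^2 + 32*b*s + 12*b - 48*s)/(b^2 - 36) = (b^2 - 4*b*s - 2*b + 8*s)/(b + 6)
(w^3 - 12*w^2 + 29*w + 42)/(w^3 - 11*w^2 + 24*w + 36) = (w - 7)/(w - 6)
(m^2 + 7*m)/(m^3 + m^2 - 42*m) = 1/(m - 6)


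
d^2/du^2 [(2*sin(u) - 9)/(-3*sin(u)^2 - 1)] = 2*(81*sin(u)^5 - 162*sin(u)^4 + 297*sin(u)^2 - 53*sin(u) + 63*sin(3*u)/2 - 9*sin(5*u)/2 - 27)/(3*sin(u)^2 + 1)^3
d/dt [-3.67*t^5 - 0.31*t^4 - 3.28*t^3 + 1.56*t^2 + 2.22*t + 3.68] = -18.35*t^4 - 1.24*t^3 - 9.84*t^2 + 3.12*t + 2.22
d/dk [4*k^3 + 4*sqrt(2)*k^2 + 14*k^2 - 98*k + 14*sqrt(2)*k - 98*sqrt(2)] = 12*k^2 + 8*sqrt(2)*k + 28*k - 98 + 14*sqrt(2)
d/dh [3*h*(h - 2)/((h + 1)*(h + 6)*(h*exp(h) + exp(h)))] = 3*(-h^4 - 6*h^3 + 13*h^2 + 36*h - 12)*exp(-h)/(h^5 + 15*h^4 + 75*h^3 + 145*h^2 + 120*h + 36)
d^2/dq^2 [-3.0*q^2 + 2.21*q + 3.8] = -6.00000000000000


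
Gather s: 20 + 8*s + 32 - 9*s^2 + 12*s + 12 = -9*s^2 + 20*s + 64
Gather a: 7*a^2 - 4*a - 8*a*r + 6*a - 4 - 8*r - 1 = 7*a^2 + a*(2 - 8*r) - 8*r - 5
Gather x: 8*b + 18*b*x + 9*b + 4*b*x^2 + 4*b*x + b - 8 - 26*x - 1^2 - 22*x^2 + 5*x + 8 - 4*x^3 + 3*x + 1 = 18*b - 4*x^3 + x^2*(4*b - 22) + x*(22*b - 18)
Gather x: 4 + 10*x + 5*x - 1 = 15*x + 3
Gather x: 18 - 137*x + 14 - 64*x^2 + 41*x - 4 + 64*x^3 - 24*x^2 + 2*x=64*x^3 - 88*x^2 - 94*x + 28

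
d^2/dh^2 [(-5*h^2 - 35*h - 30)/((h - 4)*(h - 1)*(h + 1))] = 10*(-h^3 - 18*h^2 + 102*h - 146)/(h^6 - 15*h^5 + 87*h^4 - 245*h^3 + 348*h^2 - 240*h + 64)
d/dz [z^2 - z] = 2*z - 1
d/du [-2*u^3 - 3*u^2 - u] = -6*u^2 - 6*u - 1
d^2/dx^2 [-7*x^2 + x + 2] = -14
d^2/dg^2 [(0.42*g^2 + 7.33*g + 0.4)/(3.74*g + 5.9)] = (3.5527136788005e-15*g^2 + 5.6843418860808e-14*g - 283.05708)/(52.313624*g^3 + 247.58052*g^2 + 390.5682*g + 205.379)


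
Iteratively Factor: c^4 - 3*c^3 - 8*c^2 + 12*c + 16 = (c - 2)*(c^3 - c^2 - 10*c - 8) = (c - 2)*(c + 1)*(c^2 - 2*c - 8) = (c - 4)*(c - 2)*(c + 1)*(c + 2)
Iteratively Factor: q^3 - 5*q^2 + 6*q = (q - 3)*(q^2 - 2*q) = (q - 3)*(q - 2)*(q)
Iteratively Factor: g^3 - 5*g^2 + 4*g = (g - 4)*(g^2 - g) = g*(g - 4)*(g - 1)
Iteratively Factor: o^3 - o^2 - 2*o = (o + 1)*(o^2 - 2*o) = o*(o + 1)*(o - 2)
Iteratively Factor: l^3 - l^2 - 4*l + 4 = (l - 2)*(l^2 + l - 2) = (l - 2)*(l + 2)*(l - 1)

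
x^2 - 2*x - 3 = (x - 3)*(x + 1)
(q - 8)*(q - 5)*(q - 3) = q^3 - 16*q^2 + 79*q - 120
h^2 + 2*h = h*(h + 2)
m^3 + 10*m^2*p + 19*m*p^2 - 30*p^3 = (m - p)*(m + 5*p)*(m + 6*p)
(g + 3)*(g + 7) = g^2 + 10*g + 21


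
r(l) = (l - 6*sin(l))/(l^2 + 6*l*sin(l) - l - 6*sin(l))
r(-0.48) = 0.48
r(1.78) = -0.69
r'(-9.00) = 0.07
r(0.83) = 4.03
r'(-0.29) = 0.45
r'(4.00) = 27.16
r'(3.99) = 30.83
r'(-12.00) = -0.14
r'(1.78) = 1.23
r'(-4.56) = -0.09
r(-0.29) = 0.55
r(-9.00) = -0.06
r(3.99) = -5.55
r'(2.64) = 0.69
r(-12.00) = -0.13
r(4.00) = -5.26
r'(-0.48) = 0.35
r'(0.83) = 23.22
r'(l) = (1 - 6*cos(l))/(l^2 + 6*l*sin(l) - l - 6*sin(l)) + (l - 6*sin(l))*(-6*l*cos(l) - 2*l - 6*sin(l) + 6*cos(l) + 1)/(l^2 + 6*l*sin(l) - l - 6*sin(l))^2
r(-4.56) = 1.38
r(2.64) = -0.03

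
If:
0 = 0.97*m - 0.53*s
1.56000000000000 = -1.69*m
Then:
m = -0.92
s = -1.69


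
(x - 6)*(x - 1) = x^2 - 7*x + 6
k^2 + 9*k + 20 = (k + 4)*(k + 5)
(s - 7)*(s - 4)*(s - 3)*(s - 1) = s^4 - 15*s^3 + 75*s^2 - 145*s + 84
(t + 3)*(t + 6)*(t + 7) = t^3 + 16*t^2 + 81*t + 126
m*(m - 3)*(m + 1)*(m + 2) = m^4 - 7*m^2 - 6*m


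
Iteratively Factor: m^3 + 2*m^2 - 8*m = (m + 4)*(m^2 - 2*m) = m*(m + 4)*(m - 2)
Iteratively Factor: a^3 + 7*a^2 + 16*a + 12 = (a + 3)*(a^2 + 4*a + 4) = (a + 2)*(a + 3)*(a + 2)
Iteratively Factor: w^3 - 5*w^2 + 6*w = (w - 3)*(w^2 - 2*w) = w*(w - 3)*(w - 2)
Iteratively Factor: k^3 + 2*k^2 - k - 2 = (k - 1)*(k^2 + 3*k + 2) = (k - 1)*(k + 2)*(k + 1)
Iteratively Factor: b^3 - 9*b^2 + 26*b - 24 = (b - 4)*(b^2 - 5*b + 6) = (b - 4)*(b - 2)*(b - 3)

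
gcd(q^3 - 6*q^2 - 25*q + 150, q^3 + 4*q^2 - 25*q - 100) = q^2 - 25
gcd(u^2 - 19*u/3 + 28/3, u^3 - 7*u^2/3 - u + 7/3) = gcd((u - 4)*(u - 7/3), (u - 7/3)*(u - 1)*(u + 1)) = u - 7/3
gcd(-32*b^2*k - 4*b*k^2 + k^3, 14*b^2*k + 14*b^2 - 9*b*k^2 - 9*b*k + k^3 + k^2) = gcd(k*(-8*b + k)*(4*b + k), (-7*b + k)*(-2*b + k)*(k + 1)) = 1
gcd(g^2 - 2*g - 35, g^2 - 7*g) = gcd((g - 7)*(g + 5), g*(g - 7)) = g - 7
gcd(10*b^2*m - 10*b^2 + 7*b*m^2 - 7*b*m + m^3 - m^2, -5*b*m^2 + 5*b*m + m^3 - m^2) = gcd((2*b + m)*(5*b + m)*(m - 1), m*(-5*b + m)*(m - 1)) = m - 1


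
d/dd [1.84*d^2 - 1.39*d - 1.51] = 3.68*d - 1.39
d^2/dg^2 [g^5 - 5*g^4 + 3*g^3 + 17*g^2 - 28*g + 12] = 20*g^3 - 60*g^2 + 18*g + 34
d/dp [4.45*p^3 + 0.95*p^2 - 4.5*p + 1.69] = 13.35*p^2 + 1.9*p - 4.5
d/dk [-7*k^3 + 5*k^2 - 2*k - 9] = -21*k^2 + 10*k - 2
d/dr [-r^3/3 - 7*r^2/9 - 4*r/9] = -r^2 - 14*r/9 - 4/9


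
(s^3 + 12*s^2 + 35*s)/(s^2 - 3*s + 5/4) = 4*s*(s^2 + 12*s + 35)/(4*s^2 - 12*s + 5)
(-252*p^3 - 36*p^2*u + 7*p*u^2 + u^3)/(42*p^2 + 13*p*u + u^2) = -6*p + u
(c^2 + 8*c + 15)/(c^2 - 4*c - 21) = (c + 5)/(c - 7)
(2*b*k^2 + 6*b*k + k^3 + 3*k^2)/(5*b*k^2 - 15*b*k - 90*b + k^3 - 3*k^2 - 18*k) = k*(2*b + k)/(5*b*k - 30*b + k^2 - 6*k)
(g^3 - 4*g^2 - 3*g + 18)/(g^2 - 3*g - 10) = (g^2 - 6*g + 9)/(g - 5)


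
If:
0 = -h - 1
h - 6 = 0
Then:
No Solution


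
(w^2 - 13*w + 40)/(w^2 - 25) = (w - 8)/(w + 5)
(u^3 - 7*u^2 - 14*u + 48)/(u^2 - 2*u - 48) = (u^2 + u - 6)/(u + 6)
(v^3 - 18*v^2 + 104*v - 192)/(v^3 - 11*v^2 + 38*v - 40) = (v^2 - 14*v + 48)/(v^2 - 7*v + 10)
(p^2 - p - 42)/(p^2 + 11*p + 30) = (p - 7)/(p + 5)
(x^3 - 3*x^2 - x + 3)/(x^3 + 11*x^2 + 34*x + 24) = (x^2 - 4*x + 3)/(x^2 + 10*x + 24)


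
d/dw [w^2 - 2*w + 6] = 2*w - 2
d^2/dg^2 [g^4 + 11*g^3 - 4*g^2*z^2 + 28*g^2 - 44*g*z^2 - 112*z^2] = 12*g^2 + 66*g - 8*z^2 + 56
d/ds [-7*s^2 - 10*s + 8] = -14*s - 10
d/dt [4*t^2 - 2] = 8*t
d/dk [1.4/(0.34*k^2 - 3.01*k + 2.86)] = (4.214 - 0.952*k)/(0.34*k^2 - 3.01*k + 2.86)^2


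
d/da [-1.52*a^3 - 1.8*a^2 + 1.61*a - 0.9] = -4.56*a^2 - 3.6*a + 1.61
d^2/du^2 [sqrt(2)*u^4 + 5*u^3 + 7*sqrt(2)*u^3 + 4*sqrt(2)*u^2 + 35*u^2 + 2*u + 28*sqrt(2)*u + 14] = 12*sqrt(2)*u^2 + 30*u + 42*sqrt(2)*u + 8*sqrt(2) + 70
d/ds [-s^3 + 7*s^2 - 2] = s*(14 - 3*s)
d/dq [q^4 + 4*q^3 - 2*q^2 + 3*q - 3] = 4*q^3 + 12*q^2 - 4*q + 3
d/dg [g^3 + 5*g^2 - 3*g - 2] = 3*g^2 + 10*g - 3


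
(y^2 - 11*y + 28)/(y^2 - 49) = (y - 4)/(y + 7)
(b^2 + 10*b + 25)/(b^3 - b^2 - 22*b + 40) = (b + 5)/(b^2 - 6*b + 8)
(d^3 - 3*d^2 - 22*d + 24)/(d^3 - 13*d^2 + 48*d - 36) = (d + 4)/(d - 6)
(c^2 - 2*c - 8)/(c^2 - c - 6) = (c - 4)/(c - 3)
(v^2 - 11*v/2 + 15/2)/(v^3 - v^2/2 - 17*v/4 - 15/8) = 4*(v - 3)/(4*v^2 + 8*v + 3)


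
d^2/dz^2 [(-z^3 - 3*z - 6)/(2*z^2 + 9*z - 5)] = 2*(-103*z^3 + 63*z^2 - 489*z - 681)/(8*z^6 + 108*z^5 + 426*z^4 + 189*z^3 - 1065*z^2 + 675*z - 125)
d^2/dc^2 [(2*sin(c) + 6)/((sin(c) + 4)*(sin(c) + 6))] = 2*(-sin(c)^5 - 2*sin(c)^4 + 56*sin(c)^3 + 246*sin(c)^2 + 180*sin(c) - 24)/((sin(c) + 4)^3*(sin(c) + 6)^3)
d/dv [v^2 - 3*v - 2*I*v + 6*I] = 2*v - 3 - 2*I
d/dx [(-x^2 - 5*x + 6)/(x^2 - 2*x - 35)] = (7*x^2 + 58*x + 187)/(x^4 - 4*x^3 - 66*x^2 + 140*x + 1225)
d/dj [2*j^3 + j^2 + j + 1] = 6*j^2 + 2*j + 1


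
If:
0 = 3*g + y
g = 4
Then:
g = 4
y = -12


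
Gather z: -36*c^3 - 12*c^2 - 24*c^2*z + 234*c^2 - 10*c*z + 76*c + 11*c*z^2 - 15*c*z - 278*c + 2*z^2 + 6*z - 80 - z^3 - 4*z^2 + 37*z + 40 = -36*c^3 + 222*c^2 - 202*c - z^3 + z^2*(11*c - 2) + z*(-24*c^2 - 25*c + 43) - 40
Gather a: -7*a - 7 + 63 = 56 - 7*a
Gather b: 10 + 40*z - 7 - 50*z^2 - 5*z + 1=-50*z^2 + 35*z + 4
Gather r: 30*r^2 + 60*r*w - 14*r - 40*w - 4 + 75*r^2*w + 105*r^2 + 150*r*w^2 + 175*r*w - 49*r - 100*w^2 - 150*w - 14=r^2*(75*w + 135) + r*(150*w^2 + 235*w - 63) - 100*w^2 - 190*w - 18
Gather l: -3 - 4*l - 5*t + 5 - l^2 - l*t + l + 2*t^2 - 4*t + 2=-l^2 + l*(-t - 3) + 2*t^2 - 9*t + 4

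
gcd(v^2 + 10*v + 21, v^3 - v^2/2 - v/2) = 1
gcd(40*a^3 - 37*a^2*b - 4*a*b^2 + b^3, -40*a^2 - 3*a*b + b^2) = 40*a^2 + 3*a*b - b^2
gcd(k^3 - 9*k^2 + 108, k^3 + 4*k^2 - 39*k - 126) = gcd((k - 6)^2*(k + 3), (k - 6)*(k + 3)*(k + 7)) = k^2 - 3*k - 18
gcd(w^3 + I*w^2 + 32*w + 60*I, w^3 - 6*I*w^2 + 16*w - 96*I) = w - 6*I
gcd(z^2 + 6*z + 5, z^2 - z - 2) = z + 1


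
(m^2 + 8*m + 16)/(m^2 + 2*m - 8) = (m + 4)/(m - 2)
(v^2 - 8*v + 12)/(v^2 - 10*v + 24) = (v - 2)/(v - 4)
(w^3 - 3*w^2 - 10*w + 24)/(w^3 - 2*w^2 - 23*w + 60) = (w^2 + w - 6)/(w^2 + 2*w - 15)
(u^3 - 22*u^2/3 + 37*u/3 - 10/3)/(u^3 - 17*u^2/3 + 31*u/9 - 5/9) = 3*(u - 2)/(3*u - 1)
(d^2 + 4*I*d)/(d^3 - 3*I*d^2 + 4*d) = (d + 4*I)/(d^2 - 3*I*d + 4)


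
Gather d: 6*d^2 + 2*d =6*d^2 + 2*d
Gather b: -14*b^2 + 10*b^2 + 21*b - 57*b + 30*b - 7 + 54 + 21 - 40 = -4*b^2 - 6*b + 28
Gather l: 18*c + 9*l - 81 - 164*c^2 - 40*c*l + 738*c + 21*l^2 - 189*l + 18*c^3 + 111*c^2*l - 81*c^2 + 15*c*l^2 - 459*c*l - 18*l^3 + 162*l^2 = 18*c^3 - 245*c^2 + 756*c - 18*l^3 + l^2*(15*c + 183) + l*(111*c^2 - 499*c - 180) - 81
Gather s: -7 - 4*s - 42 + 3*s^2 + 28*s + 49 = 3*s^2 + 24*s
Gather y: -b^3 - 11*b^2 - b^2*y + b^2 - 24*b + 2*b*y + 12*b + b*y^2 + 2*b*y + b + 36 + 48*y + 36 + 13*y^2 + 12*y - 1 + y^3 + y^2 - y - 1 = -b^3 - 10*b^2 - 11*b + y^3 + y^2*(b + 14) + y*(-b^2 + 4*b + 59) + 70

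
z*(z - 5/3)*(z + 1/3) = z^3 - 4*z^2/3 - 5*z/9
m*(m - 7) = m^2 - 7*m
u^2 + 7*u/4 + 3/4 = (u + 3/4)*(u + 1)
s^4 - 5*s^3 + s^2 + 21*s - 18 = (s - 3)^2*(s - 1)*(s + 2)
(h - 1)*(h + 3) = h^2 + 2*h - 3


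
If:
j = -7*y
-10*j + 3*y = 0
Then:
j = 0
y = 0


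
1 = 1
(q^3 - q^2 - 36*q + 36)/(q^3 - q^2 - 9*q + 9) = (q^2 - 36)/(q^2 - 9)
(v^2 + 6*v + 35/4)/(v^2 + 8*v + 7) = (v^2 + 6*v + 35/4)/(v^2 + 8*v + 7)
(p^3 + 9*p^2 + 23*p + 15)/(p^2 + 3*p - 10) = (p^2 + 4*p + 3)/(p - 2)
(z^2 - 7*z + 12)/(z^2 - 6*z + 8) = (z - 3)/(z - 2)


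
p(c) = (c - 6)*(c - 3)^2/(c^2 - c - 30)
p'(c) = (1 - 2*c)*(c - 6)*(c - 3)^2/(c^2 - c - 30)^2 + (c - 6)*(2*c - 6)/(c^2 - c - 30) + (c - 3)^2/(c^2 - c - 30) = (c^2 + 10*c - 39)/(c^2 + 10*c + 25)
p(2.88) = 0.00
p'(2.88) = -0.03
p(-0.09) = 1.94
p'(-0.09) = -1.65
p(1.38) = 0.41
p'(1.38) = -0.57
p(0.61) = 1.02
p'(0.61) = -1.03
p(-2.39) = 11.13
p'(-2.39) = -8.40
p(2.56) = 0.03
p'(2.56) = -0.12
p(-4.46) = 103.06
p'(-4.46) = -218.48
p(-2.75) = 14.69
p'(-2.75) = -11.64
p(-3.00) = 18.00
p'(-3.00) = -15.00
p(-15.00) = -32.40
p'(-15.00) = 0.36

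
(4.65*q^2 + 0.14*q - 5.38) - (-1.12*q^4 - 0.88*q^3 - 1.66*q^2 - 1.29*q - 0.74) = 1.12*q^4 + 0.88*q^3 + 6.31*q^2 + 1.43*q - 4.64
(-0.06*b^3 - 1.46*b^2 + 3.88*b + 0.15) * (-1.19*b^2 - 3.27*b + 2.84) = 0.0714*b^5 + 1.9336*b^4 - 0.0133999999999999*b^3 - 17.0125*b^2 + 10.5287*b + 0.426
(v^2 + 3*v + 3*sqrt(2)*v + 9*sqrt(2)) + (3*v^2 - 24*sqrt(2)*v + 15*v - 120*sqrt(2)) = 4*v^2 - 21*sqrt(2)*v + 18*v - 111*sqrt(2)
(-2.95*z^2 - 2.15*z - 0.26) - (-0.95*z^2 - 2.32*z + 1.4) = -2.0*z^2 + 0.17*z - 1.66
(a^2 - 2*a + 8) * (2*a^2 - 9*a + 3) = 2*a^4 - 13*a^3 + 37*a^2 - 78*a + 24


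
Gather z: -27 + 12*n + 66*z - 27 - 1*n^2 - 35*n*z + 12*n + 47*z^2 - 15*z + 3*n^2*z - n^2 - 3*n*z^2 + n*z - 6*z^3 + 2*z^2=-2*n^2 + 24*n - 6*z^3 + z^2*(49 - 3*n) + z*(3*n^2 - 34*n + 51) - 54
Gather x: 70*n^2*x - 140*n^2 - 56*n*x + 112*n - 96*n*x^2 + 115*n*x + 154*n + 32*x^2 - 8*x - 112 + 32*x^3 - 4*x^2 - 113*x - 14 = -140*n^2 + 266*n + 32*x^3 + x^2*(28 - 96*n) + x*(70*n^2 + 59*n - 121) - 126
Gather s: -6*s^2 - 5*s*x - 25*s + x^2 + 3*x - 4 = -6*s^2 + s*(-5*x - 25) + x^2 + 3*x - 4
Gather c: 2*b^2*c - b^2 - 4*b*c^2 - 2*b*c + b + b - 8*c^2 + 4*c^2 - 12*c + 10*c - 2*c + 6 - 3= -b^2 + 2*b + c^2*(-4*b - 4) + c*(2*b^2 - 2*b - 4) + 3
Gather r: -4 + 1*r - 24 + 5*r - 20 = 6*r - 48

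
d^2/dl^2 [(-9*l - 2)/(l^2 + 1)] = 2*(-4*l^2*(9*l + 2) + (27*l + 2)*(l^2 + 1))/(l^2 + 1)^3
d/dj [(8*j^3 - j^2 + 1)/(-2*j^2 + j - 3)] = (-16*j^4 + 16*j^3 - 73*j^2 + 10*j - 1)/(4*j^4 - 4*j^3 + 13*j^2 - 6*j + 9)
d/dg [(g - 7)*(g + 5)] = 2*g - 2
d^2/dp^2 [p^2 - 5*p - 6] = 2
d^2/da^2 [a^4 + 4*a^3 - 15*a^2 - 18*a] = 12*a^2 + 24*a - 30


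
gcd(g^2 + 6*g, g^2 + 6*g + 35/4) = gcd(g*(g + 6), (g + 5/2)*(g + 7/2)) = 1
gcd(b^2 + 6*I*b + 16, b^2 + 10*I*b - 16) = b + 8*I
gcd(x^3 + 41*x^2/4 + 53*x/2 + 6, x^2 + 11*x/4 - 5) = x + 4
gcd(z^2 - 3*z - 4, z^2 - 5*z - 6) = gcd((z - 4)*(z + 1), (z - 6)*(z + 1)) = z + 1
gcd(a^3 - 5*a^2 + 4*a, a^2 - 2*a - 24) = 1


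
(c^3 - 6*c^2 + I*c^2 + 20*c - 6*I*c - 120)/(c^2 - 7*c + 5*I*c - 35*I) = (c^2 + c*(-6 - 4*I) + 24*I)/(c - 7)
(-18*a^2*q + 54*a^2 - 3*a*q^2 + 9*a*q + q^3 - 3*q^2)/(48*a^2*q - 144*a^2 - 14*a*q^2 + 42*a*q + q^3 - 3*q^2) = (3*a + q)/(-8*a + q)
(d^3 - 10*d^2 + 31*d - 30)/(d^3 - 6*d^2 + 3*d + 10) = (d - 3)/(d + 1)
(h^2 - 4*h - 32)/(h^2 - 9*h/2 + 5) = 2*(h^2 - 4*h - 32)/(2*h^2 - 9*h + 10)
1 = 1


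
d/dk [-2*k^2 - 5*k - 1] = -4*k - 5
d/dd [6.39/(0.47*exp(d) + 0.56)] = -3.0033*exp(d)/(0.47*exp(d) + 0.56)^2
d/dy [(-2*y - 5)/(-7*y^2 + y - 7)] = (14*y^2 - 2*y - (2*y + 5)*(14*y - 1) + 14)/(7*y^2 - y + 7)^2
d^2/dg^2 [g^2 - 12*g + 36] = 2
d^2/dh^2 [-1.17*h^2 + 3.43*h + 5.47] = -2.34000000000000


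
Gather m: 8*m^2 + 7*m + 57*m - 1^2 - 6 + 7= 8*m^2 + 64*m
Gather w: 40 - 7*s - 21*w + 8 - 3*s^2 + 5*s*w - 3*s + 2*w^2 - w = -3*s^2 - 10*s + 2*w^2 + w*(5*s - 22) + 48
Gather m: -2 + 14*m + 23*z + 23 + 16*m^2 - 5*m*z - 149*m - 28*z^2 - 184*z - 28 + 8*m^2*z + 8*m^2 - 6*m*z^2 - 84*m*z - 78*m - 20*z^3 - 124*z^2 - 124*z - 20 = m^2*(8*z + 24) + m*(-6*z^2 - 89*z - 213) - 20*z^3 - 152*z^2 - 285*z - 27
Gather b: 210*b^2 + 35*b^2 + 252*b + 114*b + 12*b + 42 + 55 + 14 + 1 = 245*b^2 + 378*b + 112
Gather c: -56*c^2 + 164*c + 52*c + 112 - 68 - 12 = -56*c^2 + 216*c + 32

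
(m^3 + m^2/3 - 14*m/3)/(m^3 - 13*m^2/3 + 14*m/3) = (3*m + 7)/(3*m - 7)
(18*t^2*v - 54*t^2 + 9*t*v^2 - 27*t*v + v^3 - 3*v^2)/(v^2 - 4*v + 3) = (18*t^2 + 9*t*v + v^2)/(v - 1)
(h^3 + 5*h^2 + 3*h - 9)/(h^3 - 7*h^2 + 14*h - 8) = (h^2 + 6*h + 9)/(h^2 - 6*h + 8)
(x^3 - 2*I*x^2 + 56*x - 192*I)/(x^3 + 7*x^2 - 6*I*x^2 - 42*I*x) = (x^2 + 4*I*x + 32)/(x*(x + 7))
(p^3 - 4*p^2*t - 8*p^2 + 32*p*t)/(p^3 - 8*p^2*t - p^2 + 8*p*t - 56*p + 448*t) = p*(p - 4*t)/(p^2 - 8*p*t + 7*p - 56*t)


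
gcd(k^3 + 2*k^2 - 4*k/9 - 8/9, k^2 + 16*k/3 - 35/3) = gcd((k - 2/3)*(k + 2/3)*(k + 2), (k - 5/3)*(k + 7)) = 1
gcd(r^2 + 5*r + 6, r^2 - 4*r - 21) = r + 3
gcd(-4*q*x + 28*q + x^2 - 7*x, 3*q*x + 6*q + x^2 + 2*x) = 1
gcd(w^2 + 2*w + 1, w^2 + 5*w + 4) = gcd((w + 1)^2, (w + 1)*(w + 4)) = w + 1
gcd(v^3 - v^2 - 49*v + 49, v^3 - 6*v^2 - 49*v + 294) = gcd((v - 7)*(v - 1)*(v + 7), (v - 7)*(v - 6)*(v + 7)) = v^2 - 49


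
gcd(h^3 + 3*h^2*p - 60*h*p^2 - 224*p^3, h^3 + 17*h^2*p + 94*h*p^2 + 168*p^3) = h^2 + 11*h*p + 28*p^2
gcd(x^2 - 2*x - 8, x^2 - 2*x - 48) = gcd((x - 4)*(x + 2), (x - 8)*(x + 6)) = 1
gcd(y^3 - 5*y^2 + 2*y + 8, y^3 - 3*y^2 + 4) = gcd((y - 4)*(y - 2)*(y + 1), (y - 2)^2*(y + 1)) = y^2 - y - 2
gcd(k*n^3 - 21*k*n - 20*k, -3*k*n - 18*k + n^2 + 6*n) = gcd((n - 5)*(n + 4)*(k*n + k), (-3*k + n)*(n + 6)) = 1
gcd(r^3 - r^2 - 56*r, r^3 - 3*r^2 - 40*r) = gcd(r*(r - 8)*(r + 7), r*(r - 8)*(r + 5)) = r^2 - 8*r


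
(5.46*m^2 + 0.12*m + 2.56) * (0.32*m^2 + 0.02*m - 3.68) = 1.7472*m^4 + 0.1476*m^3 - 19.2712*m^2 - 0.3904*m - 9.4208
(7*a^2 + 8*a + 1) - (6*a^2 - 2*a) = a^2 + 10*a + 1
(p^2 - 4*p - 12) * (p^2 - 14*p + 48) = p^4 - 18*p^3 + 92*p^2 - 24*p - 576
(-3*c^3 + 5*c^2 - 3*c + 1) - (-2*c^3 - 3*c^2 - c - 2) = -c^3 + 8*c^2 - 2*c + 3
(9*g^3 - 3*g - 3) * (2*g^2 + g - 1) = 18*g^5 + 9*g^4 - 15*g^3 - 9*g^2 + 3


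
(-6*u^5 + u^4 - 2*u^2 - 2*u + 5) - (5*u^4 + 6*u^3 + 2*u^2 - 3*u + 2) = -6*u^5 - 4*u^4 - 6*u^3 - 4*u^2 + u + 3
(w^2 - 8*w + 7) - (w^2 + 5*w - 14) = 21 - 13*w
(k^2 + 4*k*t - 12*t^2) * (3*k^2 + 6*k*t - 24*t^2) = 3*k^4 + 18*k^3*t - 36*k^2*t^2 - 168*k*t^3 + 288*t^4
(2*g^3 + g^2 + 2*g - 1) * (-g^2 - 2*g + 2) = -2*g^5 - 5*g^4 - g^2 + 6*g - 2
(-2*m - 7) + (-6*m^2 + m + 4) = -6*m^2 - m - 3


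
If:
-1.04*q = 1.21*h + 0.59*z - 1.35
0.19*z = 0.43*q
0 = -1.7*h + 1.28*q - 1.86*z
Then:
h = -8.02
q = 4.65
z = 10.53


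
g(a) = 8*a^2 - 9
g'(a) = 16*a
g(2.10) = 26.28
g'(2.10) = 33.60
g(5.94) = 273.27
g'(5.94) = 95.04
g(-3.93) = 114.56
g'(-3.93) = -62.88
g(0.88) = -2.80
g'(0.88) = 14.08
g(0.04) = -8.99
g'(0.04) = 0.64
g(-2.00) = 23.00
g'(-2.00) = -32.00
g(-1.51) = 9.24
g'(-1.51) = -24.16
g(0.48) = -7.16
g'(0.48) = 7.68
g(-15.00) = 1791.00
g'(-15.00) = -240.00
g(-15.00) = 1791.00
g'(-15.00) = -240.00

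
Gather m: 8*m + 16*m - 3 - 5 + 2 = 24*m - 6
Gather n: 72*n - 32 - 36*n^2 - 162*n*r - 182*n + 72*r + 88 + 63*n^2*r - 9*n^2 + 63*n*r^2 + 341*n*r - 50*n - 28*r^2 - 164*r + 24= n^2*(63*r - 45) + n*(63*r^2 + 179*r - 160) - 28*r^2 - 92*r + 80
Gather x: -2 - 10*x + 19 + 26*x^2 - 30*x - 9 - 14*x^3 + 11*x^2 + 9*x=-14*x^3 + 37*x^2 - 31*x + 8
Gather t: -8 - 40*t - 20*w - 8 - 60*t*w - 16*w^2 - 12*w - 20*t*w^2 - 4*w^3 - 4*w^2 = t*(-20*w^2 - 60*w - 40) - 4*w^3 - 20*w^2 - 32*w - 16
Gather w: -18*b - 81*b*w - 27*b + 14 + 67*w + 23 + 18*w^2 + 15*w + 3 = -45*b + 18*w^2 + w*(82 - 81*b) + 40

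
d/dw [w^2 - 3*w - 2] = 2*w - 3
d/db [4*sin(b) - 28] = 4*cos(b)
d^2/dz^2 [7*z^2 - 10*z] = 14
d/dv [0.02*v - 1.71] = 0.0200000000000000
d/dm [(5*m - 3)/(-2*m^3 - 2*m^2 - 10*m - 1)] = (20*m^3 - 8*m^2 - 12*m - 35)/(4*m^6 + 8*m^5 + 44*m^4 + 44*m^3 + 104*m^2 + 20*m + 1)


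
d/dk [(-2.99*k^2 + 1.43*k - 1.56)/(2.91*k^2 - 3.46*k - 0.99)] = (6.1841*k^2 + 14.9994*k - 6.8133)/(8.4681*k^4 - 20.1372*k^3 + 6.2098*k^2 + 6.8508*k + 0.9801)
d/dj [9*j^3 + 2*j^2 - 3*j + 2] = 27*j^2 + 4*j - 3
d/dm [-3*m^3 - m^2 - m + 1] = -9*m^2 - 2*m - 1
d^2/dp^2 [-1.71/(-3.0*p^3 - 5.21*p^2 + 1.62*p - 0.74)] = (-(30.78*p + 17.8182)*(3.0*p^3 + 5.21*p^2 - 1.62*p + 0.74) + 1.71*(9.0*p^2 + 10.42*p - 1.62)*(18.0*p^2 + 20.84*p - 3.24))/(3.0*p^3 + 5.21*p^2 - 1.62*p + 0.74)^3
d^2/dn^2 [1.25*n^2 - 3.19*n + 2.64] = 2.50000000000000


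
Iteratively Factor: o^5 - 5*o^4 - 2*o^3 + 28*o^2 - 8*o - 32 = (o - 2)*(o^4 - 3*o^3 - 8*o^2 + 12*o + 16) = (o - 2)^2*(o^3 - o^2 - 10*o - 8) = (o - 4)*(o - 2)^2*(o^2 + 3*o + 2) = (o - 4)*(o - 2)^2*(o + 1)*(o + 2)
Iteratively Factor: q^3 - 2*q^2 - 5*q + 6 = (q - 3)*(q^2 + q - 2) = (q - 3)*(q + 2)*(q - 1)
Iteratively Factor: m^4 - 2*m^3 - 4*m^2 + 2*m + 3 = (m + 1)*(m^3 - 3*m^2 - m + 3) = (m + 1)^2*(m^2 - 4*m + 3) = (m - 3)*(m + 1)^2*(m - 1)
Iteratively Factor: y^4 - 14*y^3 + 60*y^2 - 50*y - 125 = (y - 5)*(y^3 - 9*y^2 + 15*y + 25) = (y - 5)*(y + 1)*(y^2 - 10*y + 25) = (y - 5)^2*(y + 1)*(y - 5)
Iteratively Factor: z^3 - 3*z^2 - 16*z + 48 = (z - 3)*(z^2 - 16) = (z - 4)*(z - 3)*(z + 4)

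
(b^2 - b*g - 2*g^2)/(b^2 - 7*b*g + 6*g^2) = (b^2 - b*g - 2*g^2)/(b^2 - 7*b*g + 6*g^2)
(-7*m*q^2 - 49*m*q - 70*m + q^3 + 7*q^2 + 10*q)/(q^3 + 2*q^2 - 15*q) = (-7*m*q - 14*m + q^2 + 2*q)/(q*(q - 3))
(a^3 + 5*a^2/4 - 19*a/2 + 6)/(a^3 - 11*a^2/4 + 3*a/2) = (a + 4)/a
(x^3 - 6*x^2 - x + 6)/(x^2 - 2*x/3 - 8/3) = 3*(-x^3 + 6*x^2 + x - 6)/(-3*x^2 + 2*x + 8)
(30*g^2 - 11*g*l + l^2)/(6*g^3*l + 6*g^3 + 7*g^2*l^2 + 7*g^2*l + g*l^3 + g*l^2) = (30*g^2 - 11*g*l + l^2)/(g*(6*g^2*l + 6*g^2 + 7*g*l^2 + 7*g*l + l^3 + l^2))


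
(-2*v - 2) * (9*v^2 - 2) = -18*v^3 - 18*v^2 + 4*v + 4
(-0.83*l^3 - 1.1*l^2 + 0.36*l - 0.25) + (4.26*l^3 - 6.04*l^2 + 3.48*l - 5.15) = 3.43*l^3 - 7.14*l^2 + 3.84*l - 5.4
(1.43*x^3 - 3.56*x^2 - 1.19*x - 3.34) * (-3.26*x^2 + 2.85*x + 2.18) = -4.6618*x^5 + 15.6811*x^4 - 3.1492*x^3 - 0.263900000000001*x^2 - 12.1132*x - 7.2812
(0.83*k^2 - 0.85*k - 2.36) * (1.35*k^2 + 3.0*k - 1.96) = 1.1205*k^4 + 1.3425*k^3 - 7.3628*k^2 - 5.414*k + 4.6256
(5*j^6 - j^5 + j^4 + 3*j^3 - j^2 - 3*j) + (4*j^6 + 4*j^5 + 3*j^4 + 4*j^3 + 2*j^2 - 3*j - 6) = 9*j^6 + 3*j^5 + 4*j^4 + 7*j^3 + j^2 - 6*j - 6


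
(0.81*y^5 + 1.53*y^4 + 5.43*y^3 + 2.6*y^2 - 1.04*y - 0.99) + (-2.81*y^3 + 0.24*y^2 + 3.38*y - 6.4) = 0.81*y^5 + 1.53*y^4 + 2.62*y^3 + 2.84*y^2 + 2.34*y - 7.39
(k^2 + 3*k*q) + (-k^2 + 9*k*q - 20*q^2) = 12*k*q - 20*q^2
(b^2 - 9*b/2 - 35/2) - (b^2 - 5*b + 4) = b/2 - 43/2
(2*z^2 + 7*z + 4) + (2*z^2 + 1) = 4*z^2 + 7*z + 5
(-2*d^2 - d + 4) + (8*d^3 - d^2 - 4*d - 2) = 8*d^3 - 3*d^2 - 5*d + 2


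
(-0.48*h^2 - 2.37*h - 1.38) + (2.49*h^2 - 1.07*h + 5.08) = 2.01*h^2 - 3.44*h + 3.7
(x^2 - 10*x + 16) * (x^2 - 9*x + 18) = x^4 - 19*x^3 + 124*x^2 - 324*x + 288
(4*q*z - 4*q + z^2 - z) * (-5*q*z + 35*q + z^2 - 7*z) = -20*q^2*z^2 + 160*q^2*z - 140*q^2 - q*z^3 + 8*q*z^2 - 7*q*z + z^4 - 8*z^3 + 7*z^2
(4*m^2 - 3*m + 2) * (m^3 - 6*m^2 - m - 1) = 4*m^5 - 27*m^4 + 16*m^3 - 13*m^2 + m - 2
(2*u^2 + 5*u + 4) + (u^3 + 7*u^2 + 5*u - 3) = u^3 + 9*u^2 + 10*u + 1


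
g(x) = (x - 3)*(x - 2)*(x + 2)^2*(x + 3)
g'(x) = (x - 3)*(x - 2)*(x + 2)^2 + (x - 3)*(x - 2)*(x + 3)*(2*x + 4) + (x - 3)*(x + 2)^2*(x + 3) + (x - 2)*(x + 2)^2*(x + 3) = 5*x^4 + 8*x^3 - 39*x^2 - 52*x + 36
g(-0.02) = 71.27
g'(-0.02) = 37.02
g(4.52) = 1224.50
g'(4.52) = 1829.94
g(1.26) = 58.29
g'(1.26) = -62.83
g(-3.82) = -107.81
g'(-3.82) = 284.28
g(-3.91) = -135.57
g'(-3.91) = 333.50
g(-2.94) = 1.56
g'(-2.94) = 22.04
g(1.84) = 13.25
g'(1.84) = -84.57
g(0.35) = 80.89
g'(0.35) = 13.44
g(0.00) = 72.00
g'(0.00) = 36.00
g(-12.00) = -189000.00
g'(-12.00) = 84900.00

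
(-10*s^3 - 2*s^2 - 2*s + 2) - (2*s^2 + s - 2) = -10*s^3 - 4*s^2 - 3*s + 4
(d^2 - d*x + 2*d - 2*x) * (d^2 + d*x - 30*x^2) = d^4 + 2*d^3 - 31*d^2*x^2 + 30*d*x^3 - 62*d*x^2 + 60*x^3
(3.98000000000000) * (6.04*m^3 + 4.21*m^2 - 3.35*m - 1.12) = 24.0392*m^3 + 16.7558*m^2 - 13.333*m - 4.4576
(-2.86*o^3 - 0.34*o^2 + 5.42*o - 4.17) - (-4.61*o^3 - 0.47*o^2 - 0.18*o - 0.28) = 1.75*o^3 + 0.13*o^2 + 5.6*o - 3.89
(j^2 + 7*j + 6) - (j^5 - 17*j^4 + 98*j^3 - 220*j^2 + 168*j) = -j^5 + 17*j^4 - 98*j^3 + 221*j^2 - 161*j + 6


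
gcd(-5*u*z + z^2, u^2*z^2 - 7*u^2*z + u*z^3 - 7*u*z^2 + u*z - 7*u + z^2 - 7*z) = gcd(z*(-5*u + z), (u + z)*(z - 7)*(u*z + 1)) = 1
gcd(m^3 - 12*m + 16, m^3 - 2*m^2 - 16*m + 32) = m^2 + 2*m - 8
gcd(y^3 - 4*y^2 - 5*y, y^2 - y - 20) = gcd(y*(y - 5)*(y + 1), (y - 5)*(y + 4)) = y - 5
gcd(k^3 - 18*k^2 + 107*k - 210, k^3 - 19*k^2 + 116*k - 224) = k - 7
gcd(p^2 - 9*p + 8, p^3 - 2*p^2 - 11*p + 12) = p - 1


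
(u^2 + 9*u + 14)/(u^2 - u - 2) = (u^2 + 9*u + 14)/(u^2 - u - 2)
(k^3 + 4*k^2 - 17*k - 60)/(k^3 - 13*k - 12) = (k + 5)/(k + 1)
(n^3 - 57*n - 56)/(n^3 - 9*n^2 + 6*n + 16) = (n + 7)/(n - 2)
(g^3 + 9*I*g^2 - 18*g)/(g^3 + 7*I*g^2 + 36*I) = g/(g - 2*I)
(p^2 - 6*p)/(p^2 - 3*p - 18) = p/(p + 3)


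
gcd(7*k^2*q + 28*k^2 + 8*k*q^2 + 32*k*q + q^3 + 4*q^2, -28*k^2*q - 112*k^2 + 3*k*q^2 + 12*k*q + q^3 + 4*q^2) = 7*k*q + 28*k + q^2 + 4*q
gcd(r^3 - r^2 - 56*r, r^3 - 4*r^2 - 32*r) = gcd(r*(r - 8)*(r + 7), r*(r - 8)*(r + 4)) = r^2 - 8*r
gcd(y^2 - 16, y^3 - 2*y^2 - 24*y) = y + 4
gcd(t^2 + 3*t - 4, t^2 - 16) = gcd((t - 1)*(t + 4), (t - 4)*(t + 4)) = t + 4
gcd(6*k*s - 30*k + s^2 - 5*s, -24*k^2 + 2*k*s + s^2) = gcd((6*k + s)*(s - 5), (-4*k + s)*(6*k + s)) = 6*k + s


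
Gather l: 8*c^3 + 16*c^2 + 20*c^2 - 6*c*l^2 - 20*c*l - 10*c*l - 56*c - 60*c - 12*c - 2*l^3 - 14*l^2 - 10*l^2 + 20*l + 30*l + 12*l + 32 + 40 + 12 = 8*c^3 + 36*c^2 - 128*c - 2*l^3 + l^2*(-6*c - 24) + l*(62 - 30*c) + 84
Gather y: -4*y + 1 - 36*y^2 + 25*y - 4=-36*y^2 + 21*y - 3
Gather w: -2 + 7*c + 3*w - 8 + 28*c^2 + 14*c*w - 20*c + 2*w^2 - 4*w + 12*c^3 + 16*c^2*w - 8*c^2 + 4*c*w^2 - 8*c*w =12*c^3 + 20*c^2 - 13*c + w^2*(4*c + 2) + w*(16*c^2 + 6*c - 1) - 10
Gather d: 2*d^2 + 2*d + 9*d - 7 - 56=2*d^2 + 11*d - 63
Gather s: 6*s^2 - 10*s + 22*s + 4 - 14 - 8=6*s^2 + 12*s - 18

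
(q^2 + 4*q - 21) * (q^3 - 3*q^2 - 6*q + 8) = q^5 + q^4 - 39*q^3 + 47*q^2 + 158*q - 168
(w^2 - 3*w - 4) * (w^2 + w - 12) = w^4 - 2*w^3 - 19*w^2 + 32*w + 48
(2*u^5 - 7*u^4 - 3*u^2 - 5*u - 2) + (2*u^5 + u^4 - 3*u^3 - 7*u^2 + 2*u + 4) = 4*u^5 - 6*u^4 - 3*u^3 - 10*u^2 - 3*u + 2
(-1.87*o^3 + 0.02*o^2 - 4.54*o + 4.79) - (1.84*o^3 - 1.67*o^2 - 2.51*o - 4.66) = -3.71*o^3 + 1.69*o^2 - 2.03*o + 9.45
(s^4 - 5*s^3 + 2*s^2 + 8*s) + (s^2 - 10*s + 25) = s^4 - 5*s^3 + 3*s^2 - 2*s + 25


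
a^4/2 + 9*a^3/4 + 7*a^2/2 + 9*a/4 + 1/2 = (a/2 + 1/4)*(a + 1)^2*(a + 2)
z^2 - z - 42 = (z - 7)*(z + 6)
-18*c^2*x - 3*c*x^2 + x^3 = x*(-6*c + x)*(3*c + x)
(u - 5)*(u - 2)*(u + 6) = u^3 - u^2 - 32*u + 60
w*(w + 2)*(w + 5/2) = w^3 + 9*w^2/2 + 5*w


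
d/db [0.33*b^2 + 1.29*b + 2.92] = 0.66*b + 1.29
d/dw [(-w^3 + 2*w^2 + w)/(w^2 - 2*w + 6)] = (-w^4 + 4*w^3 - 23*w^2 + 24*w + 6)/(w^4 - 4*w^3 + 16*w^2 - 24*w + 36)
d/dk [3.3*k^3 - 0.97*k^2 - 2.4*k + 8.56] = 9.9*k^2 - 1.94*k - 2.4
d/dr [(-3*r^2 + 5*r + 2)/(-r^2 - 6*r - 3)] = (23*r^2 + 22*r - 3)/(r^4 + 12*r^3 + 42*r^2 + 36*r + 9)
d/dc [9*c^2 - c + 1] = 18*c - 1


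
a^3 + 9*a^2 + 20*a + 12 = (a + 1)*(a + 2)*(a + 6)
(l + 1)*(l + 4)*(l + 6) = l^3 + 11*l^2 + 34*l + 24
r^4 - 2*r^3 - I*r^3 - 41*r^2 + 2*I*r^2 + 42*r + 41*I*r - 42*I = (r - 7)*(r - 1)*(r + 6)*(r - I)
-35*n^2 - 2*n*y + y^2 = (-7*n + y)*(5*n + y)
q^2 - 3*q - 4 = (q - 4)*(q + 1)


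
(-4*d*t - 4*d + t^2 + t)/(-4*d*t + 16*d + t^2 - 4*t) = (t + 1)/(t - 4)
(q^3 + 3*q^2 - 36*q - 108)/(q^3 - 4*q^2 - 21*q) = (q^2 - 36)/(q*(q - 7))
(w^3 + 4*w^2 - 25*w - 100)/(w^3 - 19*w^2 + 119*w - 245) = (w^2 + 9*w + 20)/(w^2 - 14*w + 49)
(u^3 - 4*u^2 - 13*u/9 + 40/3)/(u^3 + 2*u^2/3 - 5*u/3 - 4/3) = (9*u^3 - 36*u^2 - 13*u + 120)/(3*(3*u^3 + 2*u^2 - 5*u - 4))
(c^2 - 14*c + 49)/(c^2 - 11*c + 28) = (c - 7)/(c - 4)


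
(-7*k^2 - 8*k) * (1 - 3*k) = 21*k^3 + 17*k^2 - 8*k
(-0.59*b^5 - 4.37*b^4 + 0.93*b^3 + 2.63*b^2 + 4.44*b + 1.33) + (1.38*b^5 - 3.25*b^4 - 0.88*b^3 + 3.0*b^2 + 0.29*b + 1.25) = 0.79*b^5 - 7.62*b^4 + 0.05*b^3 + 5.63*b^2 + 4.73*b + 2.58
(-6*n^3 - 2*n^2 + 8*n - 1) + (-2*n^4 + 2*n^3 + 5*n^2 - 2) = -2*n^4 - 4*n^3 + 3*n^2 + 8*n - 3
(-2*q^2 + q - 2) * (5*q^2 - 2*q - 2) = -10*q^4 + 9*q^3 - 8*q^2 + 2*q + 4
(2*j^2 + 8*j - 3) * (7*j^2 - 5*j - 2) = 14*j^4 + 46*j^3 - 65*j^2 - j + 6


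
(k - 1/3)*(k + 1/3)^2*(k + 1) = k^4 + 4*k^3/3 + 2*k^2/9 - 4*k/27 - 1/27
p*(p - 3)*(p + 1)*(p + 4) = p^4 + 2*p^3 - 11*p^2 - 12*p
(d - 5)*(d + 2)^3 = d^4 + d^3 - 18*d^2 - 52*d - 40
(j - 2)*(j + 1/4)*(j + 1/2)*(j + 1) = j^4 - j^3/4 - 21*j^2/8 - 13*j/8 - 1/4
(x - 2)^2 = x^2 - 4*x + 4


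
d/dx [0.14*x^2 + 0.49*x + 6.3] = 0.28*x + 0.49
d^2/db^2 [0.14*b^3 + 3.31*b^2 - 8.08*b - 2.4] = 0.84*b + 6.62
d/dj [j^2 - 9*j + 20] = 2*j - 9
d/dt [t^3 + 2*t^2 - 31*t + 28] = 3*t^2 + 4*t - 31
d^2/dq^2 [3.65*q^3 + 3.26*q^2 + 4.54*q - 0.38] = 21.9*q + 6.52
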